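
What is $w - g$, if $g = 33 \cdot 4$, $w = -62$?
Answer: $-194$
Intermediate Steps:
$g = 132$
$w - g = -62 - 132 = -194$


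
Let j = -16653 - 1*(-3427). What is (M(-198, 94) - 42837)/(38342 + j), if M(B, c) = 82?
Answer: -42755/25116 ≈ -1.7023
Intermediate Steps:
j = -13226 (j = -16653 + 3427 = -13226)
(M(-198, 94) - 42837)/(38342 + j) = (82 - 42837)/(38342 - 13226) = -42755/25116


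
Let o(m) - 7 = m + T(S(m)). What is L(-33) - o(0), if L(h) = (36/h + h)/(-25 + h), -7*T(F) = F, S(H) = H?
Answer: -4091/638 ≈ -6.4122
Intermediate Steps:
T(F) = -F/7
o(m) = 7 + 6*m/7 (o(m) = 7 + (m - m/7) = 7 + 6*m/7)
L(h) = (h + 36/h)/(-25 + h)
L(-33) - o(0) = (36 + (-33)²)/((-33)*(-25 - 33)) - (7 + (6/7)*0) = -1/33*(36 + 1089)/(-58) - (7 + 0) = -1/33*(-1/58)*1125 - 1*7 = 375/638 - 7 = -4091/638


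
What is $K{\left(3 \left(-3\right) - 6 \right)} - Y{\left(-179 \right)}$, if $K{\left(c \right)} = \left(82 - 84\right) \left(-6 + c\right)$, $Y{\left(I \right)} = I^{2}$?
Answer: $-31999$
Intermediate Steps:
$K{\left(c \right)} = 12 - 2 c$ ($K{\left(c \right)} = - 2 \left(-6 + c\right) = 12 - 2 c$)
$K{\left(3 \left(-3\right) - 6 \right)} - Y{\left(-179 \right)} = \left(12 - 2 \left(3 \left(-3\right) - 6\right)\right) - \left(-179\right)^{2} = \left(12 - 2 \left(-9 - 6\right)\right) - 32041 = \left(12 - -30\right) - 32041 = \left(12 + 30\right) - 32041 = 42 - 32041 = -31999$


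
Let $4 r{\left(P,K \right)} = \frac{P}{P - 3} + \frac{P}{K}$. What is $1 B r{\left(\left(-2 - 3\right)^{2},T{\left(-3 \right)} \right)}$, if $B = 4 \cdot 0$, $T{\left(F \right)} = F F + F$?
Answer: $0$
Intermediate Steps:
$T{\left(F \right)} = F + F^{2}$ ($T{\left(F \right)} = F^{2} + F = F + F^{2}$)
$r{\left(P,K \right)} = \frac{P}{4 K} + \frac{P}{4 \left(-3 + P\right)}$ ($r{\left(P,K \right)} = \frac{\frac{P}{P - 3} + \frac{P}{K}}{4} = \frac{\frac{P}{-3 + P} + \frac{P}{K}}{4} = \frac{\frac{P}{K} + \frac{P}{-3 + P}}{4} = \frac{P}{4 K} + \frac{P}{4 \left(-3 + P\right)}$)
$B = 0$
$1 B r{\left(\left(-2 - 3\right)^{2},T{\left(-3 \right)} \right)} = 1 \cdot 0 \frac{\left(-2 - 3\right)^{2} \left(-3 - 3 \left(1 - 3\right) + \left(-2 - 3\right)^{2}\right)}{4 \left(- 3 \left(1 - 3\right)\right) \left(-3 + \left(-2 - 3\right)^{2}\right)} = 0 \frac{\left(-5\right)^{2} \left(-3 - -6 + \left(-5\right)^{2}\right)}{4 \left(\left(-3\right) \left(-2\right)\right) \left(-3 + \left(-5\right)^{2}\right)} = 0 \cdot \frac{1}{4} \cdot 25 \cdot \frac{1}{6} \frac{1}{-3 + 25} \left(-3 + 6 + 25\right) = 0 \cdot \frac{1}{4} \cdot 25 \cdot \frac{1}{6} \cdot \frac{1}{22} \cdot 28 = 0 \cdot \frac{175}{132} = 0$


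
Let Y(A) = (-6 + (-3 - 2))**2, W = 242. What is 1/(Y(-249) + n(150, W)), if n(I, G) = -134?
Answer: -1/13 ≈ -0.076923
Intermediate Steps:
Y(A) = 121 (Y(A) = (-6 - 5)**2 = (-11)**2 = 121)
1/(Y(-249) + n(150, W)) = 1/(121 - 134) = 1/(-13) = -1/13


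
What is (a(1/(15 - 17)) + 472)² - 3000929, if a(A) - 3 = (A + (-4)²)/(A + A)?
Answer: -11159155/4 ≈ -2.7898e+6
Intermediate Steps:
a(A) = 3 + (16 + A)/(2*A) (a(A) = 3 + (A + (-4)²)/(A + A) = 3 + (A + 16)/((2*A)) = 3 + (16 + A)*(1/(2*A)) = 3 + (16 + A)/(2*A))
(a(1/(15 - 17)) + 472)² - 3000929 = ((7/2 + 8/(1/(15 - 17))) + 472)² - 3000929 = ((7/2 + 8/(1/(-2))) + 472)² - 3000929 = ((7/2 + 8/(-½)) + 472)² - 3000929 = ((7/2 + 8*(-2)) + 472)² - 3000929 = ((7/2 - 16) + 472)² - 3000929 = (-25/2 + 472)² - 3000929 = (919/2)² - 3000929 = 844561/4 - 3000929 = -11159155/4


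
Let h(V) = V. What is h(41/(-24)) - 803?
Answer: -19313/24 ≈ -804.71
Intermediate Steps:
h(41/(-24)) - 803 = 41/(-24) - 803 = 41*(-1/24) - 803 = -41/24 - 803 = -19313/24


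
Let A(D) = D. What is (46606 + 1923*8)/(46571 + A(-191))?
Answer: 6199/4638 ≈ 1.3366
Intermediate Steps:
(46606 + 1923*8)/(46571 + A(-191)) = (46606 + 1923*8)/(46571 - 191) = (46606 + 15384)/46380 = 61990*(1/46380) = 6199/4638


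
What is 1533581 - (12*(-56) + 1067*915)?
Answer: 557948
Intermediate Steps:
1533581 - (12*(-56) + 1067*915) = 1533581 - (-672 + 976305) = 1533581 - 1*975633 = 1533581 - 975633 = 557948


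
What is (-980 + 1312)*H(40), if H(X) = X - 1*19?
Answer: 6972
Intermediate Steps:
H(X) = -19 + X (H(X) = X - 19 = -19 + X)
(-980 + 1312)*H(40) = (-980 + 1312)*(-19 + 40) = 332*21 = 6972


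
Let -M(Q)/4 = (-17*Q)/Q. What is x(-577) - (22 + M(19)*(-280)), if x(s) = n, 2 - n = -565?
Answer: 19585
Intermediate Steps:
n = 567 (n = 2 - 1*(-565) = 2 + 565 = 567)
M(Q) = 68 (M(Q) = -4*(-17*Q)/Q = -4*(-17) = 68)
x(s) = 567
x(-577) - (22 + M(19)*(-280)) = 567 - (22 + 68*(-280)) = 567 - (22 - 19040) = 567 - 1*(-19018) = 567 + 19018 = 19585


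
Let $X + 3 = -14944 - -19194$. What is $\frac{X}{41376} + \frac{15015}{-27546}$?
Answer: $- \frac{84045463}{189957216} \approx -0.44244$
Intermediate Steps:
$X = 4247$ ($X = -3 - -4250 = -3 + \left(-14944 + 19194\right) = -3 + 4250 = 4247$)
$\frac{X}{41376} + \frac{15015}{-27546} = \frac{4247}{41376} + \frac{15015}{-27546} = 4247 \cdot \frac{1}{41376} + 15015 \left(- \frac{1}{27546}\right) = \frac{4247}{41376} - \frac{5005}{9182} = - \frac{84045463}{189957216}$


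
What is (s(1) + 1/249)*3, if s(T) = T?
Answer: 250/83 ≈ 3.0120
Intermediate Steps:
(s(1) + 1/249)*3 = (1 + 1/249)*3 = (250/249)*3 = 250/83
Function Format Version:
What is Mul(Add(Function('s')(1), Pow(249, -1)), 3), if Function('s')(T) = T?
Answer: Rational(250, 83) ≈ 3.0120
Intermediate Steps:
Mul(Add(Function('s')(1), Pow(249, -1)), 3) = Mul(Add(1, Pow(249, -1)), 3) = Mul(Add(1, Rational(1, 249)), 3) = Mul(Rational(250, 249), 3) = Rational(250, 83)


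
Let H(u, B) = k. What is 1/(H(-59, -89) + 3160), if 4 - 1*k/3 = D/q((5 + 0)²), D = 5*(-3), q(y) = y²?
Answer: 125/396509 ≈ 0.00031525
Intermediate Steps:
D = -15
k = 1509/125 (k = 12 - 3*(-15)/(((5 + 0)²)²) = 12 - 3*(-15)/((5²)²) = 12 - 3*(-15)/(25²) = 12 - 3*(-15)/625 = 12 - 3*(-3/125) = 12 + 9/125 = 1509/125 ≈ 12.072)
H(u, B) = 1509/125
1/(H(-59, -89) + 3160) = 1/(1509/125 + 3160) = 1/(396509/125) = 125/396509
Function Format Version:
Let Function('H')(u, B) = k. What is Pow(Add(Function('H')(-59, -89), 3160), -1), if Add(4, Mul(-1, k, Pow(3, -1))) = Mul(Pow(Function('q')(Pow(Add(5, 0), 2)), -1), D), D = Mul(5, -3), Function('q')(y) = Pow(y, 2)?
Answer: Rational(125, 396509) ≈ 0.00031525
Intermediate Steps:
D = -15
k = Rational(1509, 125) (k = Add(12, Mul(-3, Mul(Pow(Pow(Pow(Add(5, 0), 2), 2), -1), -15))) = Add(12, Mul(-3, Mul(Pow(Pow(Pow(5, 2), 2), -1), -15))) = Add(12, Mul(-3, Mul(Pow(Pow(25, 2), -1), -15))) = Add(12, Mul(-3, Mul(Pow(625, -1), -15))) = Add(12, Mul(-3, Mul(Rational(1, 625), -15))) = Add(12, Mul(-3, Rational(-3, 125))) = Add(12, Rational(9, 125)) = Rational(1509, 125) ≈ 12.072)
Function('H')(u, B) = Rational(1509, 125)
Pow(Add(Function('H')(-59, -89), 3160), -1) = Pow(Add(Rational(1509, 125), 3160), -1) = Pow(Rational(396509, 125), -1) = Rational(125, 396509)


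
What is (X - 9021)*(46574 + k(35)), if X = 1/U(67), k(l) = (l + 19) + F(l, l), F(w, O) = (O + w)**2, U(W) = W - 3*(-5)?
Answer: -19058171844/41 ≈ -4.6483e+8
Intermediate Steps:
U(W) = 15 + W (U(W) = W + 15 = 15 + W)
k(l) = 19 + l + 4*l**2 (k(l) = (l + 19) + (l + l)**2 = (19 + l) + (2*l)**2 = (19 + l) + 4*l**2 = 19 + l + 4*l**2)
X = 1/82 (X = 1/(15 + 67) = 1/82 ≈ 0.012195)
(X - 9021)*(46574 + k(35)) = (1/82 - 9021)*(46574 + (19 + 35 + 4*35**2)) = -739721*(46574 + (19 + 35 + 4*1225))/82 = -739721*(46574 + (19 + 35 + 4900))/82 = -739721*(46574 + 4954)/82 = -739721/82*51528 = -19058171844/41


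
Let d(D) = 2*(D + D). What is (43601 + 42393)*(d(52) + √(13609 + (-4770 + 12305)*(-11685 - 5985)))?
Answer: 17886752 + 85994*I*√133129841 ≈ 1.7887e+7 + 9.9222e+8*I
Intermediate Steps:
d(D) = 4*D (d(D) = 2*(2*D) = 4*D)
(43601 + 42393)*(d(52) + √(13609 + (-4770 + 12305)*(-11685 - 5985))) = (43601 + 42393)*(4*52 + √(13609 + (-4770 + 12305)*(-11685 - 5985))) = 85994*(208 + √(13609 + 7535*(-17670))) = 85994*(208 + √(13609 - 133143450)) = 85994*(208 + √(-133129841)) = 85994*(208 + I*√133129841) = 17886752 + 85994*I*√133129841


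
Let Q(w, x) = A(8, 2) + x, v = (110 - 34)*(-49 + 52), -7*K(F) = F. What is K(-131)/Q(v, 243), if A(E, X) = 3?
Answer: 131/1722 ≈ 0.076074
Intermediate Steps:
K(F) = -F/7
v = 228 (v = 76*3 = 228)
Q(w, x) = 3 + x
K(-131)/Q(v, 243) = (-⅐*(-131))/(3 + 243) = (131/7)/246 = (131/7)*(1/246) = 131/1722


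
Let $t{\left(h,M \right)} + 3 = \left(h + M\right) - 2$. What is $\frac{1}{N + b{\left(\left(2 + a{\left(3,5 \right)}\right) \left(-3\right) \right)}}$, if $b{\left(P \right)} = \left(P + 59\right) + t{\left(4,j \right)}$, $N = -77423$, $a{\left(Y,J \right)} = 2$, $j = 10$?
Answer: $- \frac{1}{77367} \approx -1.2925 \cdot 10^{-5}$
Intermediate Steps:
$t{\left(h,M \right)} = -5 + M + h$ ($t{\left(h,M \right)} = -3 - \left(2 - M - h\right) = -3 + \left(-2 + M + h\right) = -5 + M + h$)
$b{\left(P \right)} = 68 + P$ ($b{\left(P \right)} = \left(P + 59\right) + \left(-5 + 10 + 4\right) = \left(59 + P\right) + 9 = 68 + P$)
$\frac{1}{N + b{\left(\left(2 + a{\left(3,5 \right)}\right) \left(-3\right) \right)}} = \frac{1}{-77423 + \left(68 + \left(2 + 2\right) \left(-3\right)\right)} = \frac{1}{-77423 + \left(68 + 4 \left(-3\right)\right)} = \frac{1}{-77423 + \left(68 - 12\right)} = \frac{1}{-77423 + 56} = \frac{1}{-77367} = - \frac{1}{77367}$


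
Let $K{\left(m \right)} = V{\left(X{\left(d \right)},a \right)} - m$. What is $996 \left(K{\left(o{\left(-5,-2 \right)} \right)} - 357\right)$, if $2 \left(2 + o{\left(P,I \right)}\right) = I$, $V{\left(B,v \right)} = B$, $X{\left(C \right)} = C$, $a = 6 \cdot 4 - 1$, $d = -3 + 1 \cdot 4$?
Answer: $-351588$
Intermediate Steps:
$d = 1$ ($d = -3 + 4 = 1$)
$a = 23$ ($a = 24 - 1 = 23$)
$o{\left(P,I \right)} = -2 + \frac{I}{2}$
$K{\left(m \right)} = 1 - m$
$996 \left(K{\left(o{\left(-5,-2 \right)} \right)} - 357\right) = 996 \left(\left(1 - \left(-2 + \frac{1}{2} \left(-2\right)\right)\right) - 357\right) = 996 \left(\left(1 - \left(-2 - 1\right)\right) - 357\right) = 996 \left(\left(1 - -3\right) - 357\right) = 996 \left(\left(1 + 3\right) - 357\right) = 996 \left(4 - 357\right) = 996 \left(-353\right) = -351588$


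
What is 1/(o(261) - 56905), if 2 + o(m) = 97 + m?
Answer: -1/56549 ≈ -1.7684e-5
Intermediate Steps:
o(m) = 95 + m (o(m) = -2 + (97 + m) = 95 + m)
1/(o(261) - 56905) = 1/((95 + 261) - 56905) = 1/(356 - 56905) = 1/(-56549) = -1/56549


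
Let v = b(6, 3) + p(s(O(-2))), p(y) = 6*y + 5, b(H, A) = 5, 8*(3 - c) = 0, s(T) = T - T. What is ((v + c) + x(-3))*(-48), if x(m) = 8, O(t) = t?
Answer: -1008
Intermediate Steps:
s(T) = 0
c = 3 (c = 3 - ⅛*0 = 3 + 0 = 3)
p(y) = 5 + 6*y
v = 10 (v = 5 + (5 + 6*0) = 5 + (5 + 0) = 5 + 5 = 10)
((v + c) + x(-3))*(-48) = ((10 + 3) + 8)*(-48) = (13 + 8)*(-48) = 21*(-48) = -1008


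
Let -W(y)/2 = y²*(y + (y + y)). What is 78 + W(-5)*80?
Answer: 60078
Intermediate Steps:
W(y) = -6*y³ (W(y) = -2*y²*(y + (y + y)) = -2*y²*(y + 2*y) = -2*y²*3*y = -6*y³)
78 + W(-5)*80 = 78 - 6*(-5)³*80 = 78 - 6*(-125)*80 = 78 + 750*80 = 78 + 60000 = 60078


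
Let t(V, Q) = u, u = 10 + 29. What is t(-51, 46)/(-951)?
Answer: -13/317 ≈ -0.041009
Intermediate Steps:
u = 39
t(V, Q) = 39
t(-51, 46)/(-951) = 39/(-951) = 39*(-1/951) = -13/317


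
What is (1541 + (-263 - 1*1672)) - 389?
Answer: -783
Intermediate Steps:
(1541 + (-263 - 1*1672)) - 389 = (1541 + (-263 - 1672)) - 389 = (1541 - 1935) - 389 = -394 - 389 = -783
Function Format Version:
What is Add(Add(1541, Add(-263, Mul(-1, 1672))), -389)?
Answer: -783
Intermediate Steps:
Add(Add(1541, Add(-263, Mul(-1, 1672))), -389) = Add(Add(1541, Add(-263, -1672)), -389) = Add(Add(1541, -1935), -389) = Add(-394, -389) = -783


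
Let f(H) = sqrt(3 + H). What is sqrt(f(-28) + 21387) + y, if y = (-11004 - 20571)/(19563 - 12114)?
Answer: -10525/2483 + sqrt(21387 + 5*I) ≈ 142.0 + 0.017095*I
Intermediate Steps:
y = -10525/2483 (y = -31575/7449 = -31575*1/7449 = -10525/2483 ≈ -4.2388)
sqrt(f(-28) + 21387) + y = sqrt(sqrt(3 - 28) + 21387) - 10525/2483 = sqrt(sqrt(-25) + 21387) - 10525/2483 = sqrt(5*I + 21387) - 10525/2483 = sqrt(21387 + 5*I) - 10525/2483 = -10525/2483 + sqrt(21387 + 5*I)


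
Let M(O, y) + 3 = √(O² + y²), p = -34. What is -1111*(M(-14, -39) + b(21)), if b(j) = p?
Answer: 41107 - 1111*√1717 ≈ -4929.2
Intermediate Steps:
b(j) = -34
M(O, y) = -3 + √(O² + y²)
-1111*(M(-14, -39) + b(21)) = -1111*((-3 + √((-14)² + (-39)²)) - 34) = -1111*((-3 + √(196 + 1521)) - 34) = -1111*((-3 + √1717) - 34) = -1111*(-37 + √1717) = 41107 - 1111*√1717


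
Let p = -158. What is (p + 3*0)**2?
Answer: 24964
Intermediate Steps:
(p + 3*0)**2 = (-158 + 3*0)**2 = (-158 + 0)**2 = (-158)**2 = 24964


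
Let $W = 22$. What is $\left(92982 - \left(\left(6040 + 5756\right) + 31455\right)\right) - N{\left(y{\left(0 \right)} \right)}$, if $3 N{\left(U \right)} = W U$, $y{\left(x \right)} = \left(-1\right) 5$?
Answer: $\frac{149303}{3} \approx 49768.0$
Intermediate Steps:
$y{\left(x \right)} = -5$
$N{\left(U \right)} = \frac{22 U}{3}$
$\left(92982 - \left(\left(6040 + 5756\right) + 31455\right)\right) - N{\left(y{\left(0 \right)} \right)} = \left(92982 - \left(\left(6040 + 5756\right) + 31455\right)\right) - \frac{22}{3} \left(-5\right) = \left(92982 - \left(11796 + 31455\right)\right) - - \frac{110}{3} = \left(92982 - 43251\right) + \frac{110}{3} = 49731 + \frac{110}{3} = \frac{149303}{3}$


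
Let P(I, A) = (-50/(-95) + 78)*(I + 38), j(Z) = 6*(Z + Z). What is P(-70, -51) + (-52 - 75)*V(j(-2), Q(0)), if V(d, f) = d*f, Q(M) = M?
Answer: -47744/19 ≈ -2512.8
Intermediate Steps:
j(Z) = 12*Z (j(Z) = 6*(2*Z) = 12*Z)
P(I, A) = 2984 + 1492*I/19 (P(I, A) = (-50*(-1/95) + 78)*(38 + I) = (10/19 + 78)*(38 + I) = 1492*(38 + I)/19 = 2984 + 1492*I/19)
P(-70, -51) + (-52 - 75)*V(j(-2), Q(0)) = (2984 + (1492/19)*(-70)) + (-52 - 75)*((12*(-2))*0) = (2984 - 104440/19) - (-3048)*0 = -47744/19 - 127*0 = -47744/19 + 0 = -47744/19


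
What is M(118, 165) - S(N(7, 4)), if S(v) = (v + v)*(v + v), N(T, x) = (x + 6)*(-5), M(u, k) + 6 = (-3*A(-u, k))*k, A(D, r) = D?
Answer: 48404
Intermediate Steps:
M(u, k) = -6 + 3*k*u (M(u, k) = -6 + (-(-3)*u)*k = -6 + (3*u)*k = -6 + 3*k*u)
N(T, x) = -30 - 5*x (N(T, x) = (6 + x)*(-5) = -30 - 5*x)
S(v) = 4*v**2 (S(v) = (2*v)*(2*v) = 4*v**2)
M(118, 165) - S(N(7, 4)) = (-6 + 3*165*118) - 4*(-30 - 5*4)**2 = (-6 + 58410) - 4*(-30 - 20)**2 = 58404 - 4*(-50)**2 = 58404 - 4*2500 = 58404 - 1*10000 = 58404 - 10000 = 48404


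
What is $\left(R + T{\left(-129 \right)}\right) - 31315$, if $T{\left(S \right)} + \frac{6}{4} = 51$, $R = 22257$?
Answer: $- \frac{18017}{2} \approx -9008.5$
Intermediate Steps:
$T{\left(S \right)} = \frac{99}{2}$ ($T{\left(S \right)} = - \frac{3}{2} + 51 = \frac{99}{2}$)
$\left(R + T{\left(-129 \right)}\right) - 31315 = \left(22257 + \frac{99}{2}\right) - 31315 = \frac{44613}{2} - 31315 = - \frac{18017}{2}$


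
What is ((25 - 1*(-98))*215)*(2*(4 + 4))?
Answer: 423120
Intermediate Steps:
((25 - 1*(-98))*215)*(2*(4 + 4)) = ((25 + 98)*215)*(2*8) = (123*215)*16 = 26445*16 = 423120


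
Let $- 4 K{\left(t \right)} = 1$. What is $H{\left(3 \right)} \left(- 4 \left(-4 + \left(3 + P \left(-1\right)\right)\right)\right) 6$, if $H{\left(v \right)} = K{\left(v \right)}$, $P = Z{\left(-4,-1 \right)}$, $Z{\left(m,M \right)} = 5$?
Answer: $-36$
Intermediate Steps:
$K{\left(t \right)} = - \frac{1}{4}$ ($K{\left(t \right)} = \left(- \frac{1}{4}\right) 1 = - \frac{1}{4}$)
$P = 5$
$H{\left(v \right)} = - \frac{1}{4}$
$H{\left(3 \right)} \left(- 4 \left(-4 + \left(3 + P \left(-1\right)\right)\right)\right) 6 = - \frac{\left(-4\right) \left(-4 + \left(3 + 5 \left(-1\right)\right)\right)}{4} \cdot 6 = - \frac{\left(-4\right) \left(-4 + \left(3 - 5\right)\right)}{4} \cdot 6 = - \frac{\left(-4\right) \left(-4 - 2\right)}{4} \cdot 6 = - \frac{\left(-4\right) \left(-6\right)}{4} \cdot 6 = \left(- \frac{1}{4}\right) 24 \cdot 6 = \left(-6\right) 6 = -36$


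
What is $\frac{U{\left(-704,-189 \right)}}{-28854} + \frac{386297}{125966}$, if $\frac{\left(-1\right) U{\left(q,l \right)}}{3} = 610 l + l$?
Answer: $- \frac{128940752}{14423107} \approx -8.9399$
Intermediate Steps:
$U{\left(q,l \right)} = - 1833 l$ ($U{\left(q,l \right)} = - 3 \left(610 l + l\right) = - 3 \cdot 611 l = - 1833 l$)
$\frac{U{\left(-704,-189 \right)}}{-28854} + \frac{386297}{125966} = \frac{\left(-1833\right) \left(-189\right)}{-28854} + \frac{386297}{125966} = 346437 \left(- \frac{1}{28854}\right) + 386297 \cdot \frac{1}{125966} = - \frac{5499}{458} + \frac{386297}{125966} = - \frac{128940752}{14423107}$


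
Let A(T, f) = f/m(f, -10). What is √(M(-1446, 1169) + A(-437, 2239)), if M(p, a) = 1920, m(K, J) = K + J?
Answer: √9544397451/2229 ≈ 43.829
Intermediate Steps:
m(K, J) = J + K
A(T, f) = f/(-10 + f)
√(M(-1446, 1169) + A(-437, 2239)) = √(1920 + 2239/(-10 + 2239)) = √(1920 + 2239/2229) = √(4281919/2229) = √9544397451/2229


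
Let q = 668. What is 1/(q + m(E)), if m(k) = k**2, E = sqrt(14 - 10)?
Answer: 1/672 ≈ 0.0014881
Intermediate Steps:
E = 2 (E = sqrt(4) = 2)
1/(q + m(E)) = 1/(668 + 2**2) = 1/(668 + 4) = 1/672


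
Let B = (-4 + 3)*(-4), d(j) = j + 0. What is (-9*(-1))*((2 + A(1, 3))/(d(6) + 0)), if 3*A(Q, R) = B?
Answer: 5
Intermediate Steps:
d(j) = j
B = 4 (B = -1*(-4) = 4)
A(Q, R) = 4/3 (A(Q, R) = (⅓)*4 = 4/3)
(-9*(-1))*((2 + A(1, 3))/(d(6) + 0)) = (-9*(-1))*((2 + 4/3)/(6 + 0)) = 9*((10/3)/6) = 9*((10/3)*(⅙)) = 9*(5/9) = 5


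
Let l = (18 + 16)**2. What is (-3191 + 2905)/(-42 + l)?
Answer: -143/557 ≈ -0.25673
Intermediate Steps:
l = 1156 (l = 34**2 = 1156)
(-3191 + 2905)/(-42 + l) = (-3191 + 2905)/(-42 + 1156) = -286/1114 = -286*1/1114 = -143/557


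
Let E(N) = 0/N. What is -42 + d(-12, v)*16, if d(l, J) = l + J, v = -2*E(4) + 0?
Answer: -234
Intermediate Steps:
E(N) = 0
v = 0 (v = -2*0 + 0 = 0 + 0 = 0)
d(l, J) = J + l
-42 + d(-12, v)*16 = -42 + (0 - 12)*16 = -42 - 12*16 = -42 - 192 = -234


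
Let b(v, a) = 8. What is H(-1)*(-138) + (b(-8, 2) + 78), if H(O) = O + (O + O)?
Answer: 500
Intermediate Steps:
H(O) = 3*O (H(O) = O + 2*O = 3*O)
H(-1)*(-138) + (b(-8, 2) + 78) = (3*(-1))*(-138) + (8 + 78) = -3*(-138) + 86 = 414 + 86 = 500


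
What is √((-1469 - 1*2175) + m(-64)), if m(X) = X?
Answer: 6*I*√103 ≈ 60.893*I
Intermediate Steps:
√((-1469 - 1*2175) + m(-64)) = √((-1469 - 1*2175) - 64) = √((-1469 - 2175) - 64) = √(-3644 - 64) = √(-3708) = 6*I*√103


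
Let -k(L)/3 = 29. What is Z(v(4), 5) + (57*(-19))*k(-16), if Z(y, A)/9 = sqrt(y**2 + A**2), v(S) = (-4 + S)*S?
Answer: 94266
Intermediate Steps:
v(S) = S*(-4 + S)
Z(y, A) = 9*sqrt(A**2 + y**2) (Z(y, A) = 9*sqrt(y**2 + A**2) = 9*sqrt(A**2 + y**2))
k(L) = -87 (k(L) = -3*29 = -87)
Z(v(4), 5) + (57*(-19))*k(-16) = 9*sqrt(5**2 + (4*(-4 + 4))**2) + (57*(-19))*(-87) = 9*sqrt(25 + (4*0)**2) - 1083*(-87) = 9*sqrt(25 + 0**2) + 94221 = 9*sqrt(25 + 0) + 94221 = 9*sqrt(25) + 94221 = 9*5 + 94221 = 45 + 94221 = 94266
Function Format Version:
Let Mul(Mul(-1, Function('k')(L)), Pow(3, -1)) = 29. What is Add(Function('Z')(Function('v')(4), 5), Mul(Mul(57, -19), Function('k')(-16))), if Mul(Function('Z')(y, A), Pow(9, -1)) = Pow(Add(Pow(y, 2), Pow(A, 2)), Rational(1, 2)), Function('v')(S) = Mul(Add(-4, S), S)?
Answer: 94266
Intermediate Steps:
Function('v')(S) = Mul(S, Add(-4, S))
Function('Z')(y, A) = Mul(9, Pow(Add(Pow(A, 2), Pow(y, 2)), Rational(1, 2))) (Function('Z')(y, A) = Mul(9, Pow(Add(Pow(y, 2), Pow(A, 2)), Rational(1, 2))) = Mul(9, Pow(Add(Pow(A, 2), Pow(y, 2)), Rational(1, 2))))
Function('k')(L) = -87 (Function('k')(L) = Mul(-3, 29) = -87)
Add(Function('Z')(Function('v')(4), 5), Mul(Mul(57, -19), Function('k')(-16))) = Add(Mul(9, Pow(Add(Pow(5, 2), Pow(Mul(4, Add(-4, 4)), 2)), Rational(1, 2))), Mul(Mul(57, -19), -87)) = Add(Mul(9, Pow(Add(25, Pow(Mul(4, 0), 2)), Rational(1, 2))), Mul(-1083, -87)) = Add(Mul(9, Pow(Add(25, Pow(0, 2)), Rational(1, 2))), 94221) = Add(Mul(9, Pow(Add(25, 0), Rational(1, 2))), 94221) = Add(Mul(9, Pow(25, Rational(1, 2))), 94221) = Add(Mul(9, 5), 94221) = Add(45, 94221) = 94266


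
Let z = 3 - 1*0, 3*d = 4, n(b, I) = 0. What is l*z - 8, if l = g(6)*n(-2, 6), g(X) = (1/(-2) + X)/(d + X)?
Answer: -8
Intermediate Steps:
d = 4/3 (d = (1/3)*4 = 4/3 ≈ 1.3333)
g(X) = (-1/2 + X)/(4/3 + X) (g(X) = (1/(-2) + X)/(4/3 + X) = (-1/2 + X)/(4/3 + X))
l = 0 (l = (3*(-1 + 2*6)/(2*(4 + 3*6)))*0 = (3*(-1 + 12)/(2*(4 + 18)))*0 = ((3/2)*11/22)*0 = ((3/2)*(1/22)*11)*0 = (3/4)*0 = 0)
z = 3 (z = 3 + 0 = 3)
l*z - 8 = 0*3 - 8 = 0 - 8 = -8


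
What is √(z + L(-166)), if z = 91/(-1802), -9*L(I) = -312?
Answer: √1011651810/5406 ≈ 5.8836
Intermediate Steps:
L(I) = 104/3 (L(I) = -⅑*(-312) = 104/3)
z = -91/1802 (z = -1/1802*91 = -91/1802 ≈ -0.050499)
√(z + L(-166)) = √(-91/1802 + 104/3) = √(187135/5406) = √1011651810/5406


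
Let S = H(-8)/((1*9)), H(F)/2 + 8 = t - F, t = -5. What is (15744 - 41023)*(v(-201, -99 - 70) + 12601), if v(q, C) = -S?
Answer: -2867118901/9 ≈ -3.1857e+8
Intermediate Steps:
H(F) = -26 - 2*F (H(F) = -16 + 2*(-5 - F) = -16 + (-10 - 2*F) = -26 - 2*F)
S = -10/9 (S = (-26 - 2*(-8))/((1*9)) = (-26 + 16)/9 = -10*⅑ = -10/9 ≈ -1.1111)
v(q, C) = 10/9 (v(q, C) = -1*(-10/9) = 10/9)
(15744 - 41023)*(v(-201, -99 - 70) + 12601) = (15744 - 41023)*(10/9 + 12601) = -25279*113419/9 = -2867118901/9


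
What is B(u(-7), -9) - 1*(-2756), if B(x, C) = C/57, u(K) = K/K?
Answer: 52361/19 ≈ 2755.8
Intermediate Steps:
u(K) = 1
B(x, C) = C/57 (B(x, C) = C*(1/57) = C/57)
B(u(-7), -9) - 1*(-2756) = (1/57)*(-9) - 1*(-2756) = -3/19 + 2756 = 52361/19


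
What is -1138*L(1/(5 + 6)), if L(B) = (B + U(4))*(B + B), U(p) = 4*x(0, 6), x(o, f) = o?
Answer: -2276/121 ≈ -18.810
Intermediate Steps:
U(p) = 0 (U(p) = 4*0 = 0)
L(B) = 2*B² (L(B) = (B + 0)*(B + B) = B*(2*B) = 2*B²)
-1138*L(1/(5 + 6)) = -2276*(1/(5 + 6))² = -2276*(1/11)² = -2276/121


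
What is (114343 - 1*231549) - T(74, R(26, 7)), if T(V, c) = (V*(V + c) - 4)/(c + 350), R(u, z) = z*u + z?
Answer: -63193492/539 ≈ -1.1724e+5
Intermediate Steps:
R(u, z) = z + u*z (R(u, z) = u*z + z = z + u*z)
T(V, c) = (-4 + V*(V + c))/(350 + c)
(114343 - 1*231549) - T(74, R(26, 7)) = (114343 - 1*231549) - (-4 + 74² + 74*(7*(1 + 26)))/(350 + 7*(1 + 26)) = (114343 - 231549) - (-4 + 5476 + 74*(7*27))/(350 + 7*27) = -117206 - (-4 + 5476 + 74*189)/(350 + 189) = -117206 - (-4 + 5476 + 13986)/539 = -117206 - 19458/539 = -63193492/539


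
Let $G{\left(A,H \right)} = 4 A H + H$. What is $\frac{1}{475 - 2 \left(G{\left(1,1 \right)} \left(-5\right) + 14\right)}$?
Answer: $\frac{1}{497} \approx 0.0020121$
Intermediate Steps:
$G{\left(A,H \right)} = H + 4 A H$ ($G{\left(A,H \right)} = 4 A H + H = H + 4 A H$)
$\frac{1}{475 - 2 \left(G{\left(1,1 \right)} \left(-5\right) + 14\right)} = \frac{1}{475 - 2 \left(1 \left(1 + 4 \cdot 1\right) \left(-5\right) + 14\right)} = \frac{1}{475 - 2 \left(1 \left(1 + 4\right) \left(-5\right) + 14\right)} = \frac{1}{475 - 2 \left(1 \cdot 5 \left(-5\right) + 14\right)} = \frac{1}{475 - 2 \left(5 \left(-5\right) + 14\right)} = \frac{1}{475 - 2 \left(-25 + 14\right)} = \frac{1}{475 - -22} = \frac{1}{475 + 22} = \frac{1}{497}$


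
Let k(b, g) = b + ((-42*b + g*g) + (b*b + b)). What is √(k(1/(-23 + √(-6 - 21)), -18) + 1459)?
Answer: √2*√((18392135 - 8349963*I*√3)/(1288 - 585*I*√3))/4 ≈ 42.245 + 0.0044336*I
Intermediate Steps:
k(b, g) = b² + g² - 40*b (k(b, g) = b + ((-42*b + g²) + (b² + b)) = b + ((g² - 42*b) + (b + b²)) = b + (b² + g² - 41*b) = b² + g² - 40*b)
√(k(1/(-23 + √(-6 - 21)), -18) + 1459) = √(((1/(-23 + √(-6 - 21)))² + (-18)² - 40/(-23 + √(-6 - 21))) + 1459) = √(((1/(-23 + √(-27)))² + 324 - 40/(-23 + √(-27))) + 1459) = √(((1/(-23 + 3*I*√3))² + 324 - 40/(-23 + 3*I*√3)) + 1459) = √(((-23 + 3*I*√3)⁻² + 324 - 40/(-23 + 3*I*√3)) + 1459) = √((324 + (-23 + 3*I*√3)⁻² - 40/(-23 + 3*I*√3)) + 1459) = √(1783 + (-23 + 3*I*√3)⁻² - 40/(-23 + 3*I*√3))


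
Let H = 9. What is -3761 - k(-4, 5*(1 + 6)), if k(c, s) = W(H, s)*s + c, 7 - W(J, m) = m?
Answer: -2777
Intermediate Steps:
W(J, m) = 7 - m
k(c, s) = c + s*(7 - s) (k(c, s) = (7 - s)*s + c = s*(7 - s) + c = c + s*(7 - s))
-3761 - k(-4, 5*(1 + 6)) = -3761 - (-4 - 5*(1 + 6)*(-7 + 5*(1 + 6))) = -3761 - (-4 - 5*7*(-7 + 5*7)) = -3761 - (-4 - 1*35*(-7 + 35)) = -3761 - (-4 - 1*35*28) = -3761 - (-4 - 980) = -3761 - 1*(-984) = -3761 + 984 = -2777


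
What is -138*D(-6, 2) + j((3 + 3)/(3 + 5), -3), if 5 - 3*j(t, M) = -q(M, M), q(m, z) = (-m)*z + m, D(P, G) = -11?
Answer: 4547/3 ≈ 1515.7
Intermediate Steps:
q(m, z) = m - m*z (q(m, z) = -m*z + m = m - m*z)
j(t, M) = 5/3 + M*(1 - M)/3 (j(t, M) = 5/3 - (-1)*M*(1 - M)/3 = 5/3 + M*(1 - M)/3)
-138*D(-6, 2) + j((3 + 3)/(3 + 5), -3) = -138*(-11) + (5/3 - ⅓*(-3)*(-1 - 3)) = 1518 + (5/3 - ⅓*(-3)*(-4)) = 1518 + (5/3 - 4) = 1518 - 7/3 = 4547/3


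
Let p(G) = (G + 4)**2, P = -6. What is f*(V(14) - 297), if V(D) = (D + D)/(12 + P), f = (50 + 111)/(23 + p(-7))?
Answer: -141197/96 ≈ -1470.8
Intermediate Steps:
p(G) = (4 + G)**2
f = 161/32 (f = (50 + 111)/(23 + (4 - 7)**2) = 161/(23 + (-3)**2) = 161/(23 + 9) = 161/32 ≈ 5.0313)
V(D) = D/3 (V(D) = (D + D)/(12 - 6) = (2*D)/6 = (2*D)*(1/6) = D/3)
f*(V(14) - 297) = 161*((1/3)*14 - 297)/32 = 161*(14/3 - 297)/32 = (161/32)*(-877/3) = -141197/96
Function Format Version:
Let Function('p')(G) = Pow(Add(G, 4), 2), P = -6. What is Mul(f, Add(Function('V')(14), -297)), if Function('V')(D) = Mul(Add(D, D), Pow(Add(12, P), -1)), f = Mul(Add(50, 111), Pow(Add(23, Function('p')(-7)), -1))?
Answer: Rational(-141197, 96) ≈ -1470.8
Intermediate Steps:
Function('p')(G) = Pow(Add(4, G), 2)
f = Rational(161, 32) (f = Mul(Add(50, 111), Pow(Add(23, Pow(Add(4, -7), 2)), -1)) = Mul(161, Pow(Add(23, Pow(-3, 2)), -1)) = Mul(161, Pow(Add(23, 9), -1)) = Mul(161, Pow(32, -1)) = Mul(161, Rational(1, 32)) = Rational(161, 32) ≈ 5.0313)
Function('V')(D) = Mul(Rational(1, 3), D) (Function('V')(D) = Mul(Add(D, D), Pow(Add(12, -6), -1)) = Mul(Mul(2, D), Pow(6, -1)) = Mul(Mul(2, D), Rational(1, 6)) = Mul(Rational(1, 3), D))
Mul(f, Add(Function('V')(14), -297)) = Mul(Rational(161, 32), Add(Mul(Rational(1, 3), 14), -297)) = Mul(Rational(161, 32), Add(Rational(14, 3), -297)) = Mul(Rational(161, 32), Rational(-877, 3)) = Rational(-141197, 96)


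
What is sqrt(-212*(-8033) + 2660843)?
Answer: 3*sqrt(484871) ≈ 2089.0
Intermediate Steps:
sqrt(-212*(-8033) + 2660843) = sqrt(1702996 + 2660843) = sqrt(4363839) = 3*sqrt(484871)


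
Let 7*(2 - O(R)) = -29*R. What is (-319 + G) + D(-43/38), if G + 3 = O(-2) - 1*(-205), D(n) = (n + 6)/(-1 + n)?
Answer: -71198/567 ≈ -125.57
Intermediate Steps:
O(R) = 2 + 29*R/7 (O(R) = 2 - (-29)*R/7 = 2 + 29*R/7)
D(n) = (6 + n)/(-1 + n)
G = 1370/7 (G = -3 + ((2 + (29/7)*(-2)) - 1*(-205)) = -3 + ((2 - 58/7) + 205) = -3 + (-44/7 + 205) = -3 + 1391/7 = 1370/7 ≈ 195.71)
(-319 + G) + D(-43/38) = (-319 + 1370/7) + (6 - 43/38)/(-1 - 43/38) = -863/7 + (6 - 43*1/38)/(-1 - 43*1/38) = -863/7 + (6 - 43/38)/(-1 - 43/38) = -863/7 + (185/38)/(-81/38) = -863/7 - 38/81*185/38 = -863/7 - 185/81 = -71198/567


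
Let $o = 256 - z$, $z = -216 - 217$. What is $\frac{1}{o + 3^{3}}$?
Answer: $\frac{1}{716} \approx 0.0013966$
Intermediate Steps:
$z = -433$ ($z = -216 - 217 = -433$)
$o = 689$ ($o = 256 - -433 = 256 + 433 = 689$)
$\frac{1}{o + 3^{3}} = \frac{1}{689 + 3^{3}} = \frac{1}{689 + 27} = \frac{1}{716}$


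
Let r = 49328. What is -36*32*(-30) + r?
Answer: 83888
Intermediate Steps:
-36*32*(-30) + r = -36*32*(-30) + 49328 = -1152*(-30) + 49328 = 34560 + 49328 = 83888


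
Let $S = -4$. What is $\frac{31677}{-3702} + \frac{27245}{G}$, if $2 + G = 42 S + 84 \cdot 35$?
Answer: $\frac{218595}{170909} \approx 1.279$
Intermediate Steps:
$G = 2770$ ($G = -2 + \left(42 \left(-4\right) + 84 \cdot 35\right) = -2 + \left(-168 + 2940\right) = -2 + 2772 = 2770$)
$\frac{31677}{-3702} + \frac{27245}{G} = \frac{31677}{-3702} + \frac{27245}{2770} = 31677 \left(- \frac{1}{3702}\right) + 27245 \cdot \frac{1}{2770} = - \frac{10559}{1234} + \frac{5449}{554} = \frac{218595}{170909}$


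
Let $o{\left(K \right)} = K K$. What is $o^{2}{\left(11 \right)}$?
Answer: $14641$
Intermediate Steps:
$o{\left(K \right)} = K^{2}$
$o^{2}{\left(11 \right)} = \left(11^{2}\right)^{2} = 121^{2} = 14641$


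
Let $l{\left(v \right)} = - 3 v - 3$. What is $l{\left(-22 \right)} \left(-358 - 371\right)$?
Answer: $-45927$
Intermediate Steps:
$l{\left(v \right)} = -3 - 3 v$
$l{\left(-22 \right)} \left(-358 - 371\right) = \left(-3 - -66\right) \left(-358 - 371\right) = \left(-3 + 66\right) \left(-729\right) = 63 \left(-729\right) = -45927$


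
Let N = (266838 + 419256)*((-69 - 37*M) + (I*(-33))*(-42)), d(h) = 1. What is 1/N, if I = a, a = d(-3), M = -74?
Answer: 1/2782111170 ≈ 3.5944e-10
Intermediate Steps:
a = 1
I = 1
N = 2782111170 (N = (266838 + 419256)*((-69 - 37*(-74)) + (1*(-33))*(-42)) = 686094*((-69 + 2738) - 33*(-42)) = 686094*(2669 + 1386) = 686094*4055 = 2782111170)
1/N = 1/2782111170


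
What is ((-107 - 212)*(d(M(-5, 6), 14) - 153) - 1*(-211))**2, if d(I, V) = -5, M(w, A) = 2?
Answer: 2561675769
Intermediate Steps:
((-107 - 212)*(d(M(-5, 6), 14) - 153) - 1*(-211))**2 = ((-107 - 212)*(-5 - 153) - 1*(-211))**2 = (-319*(-158) + 211)**2 = (50402 + 211)**2 = 50613**2 = 2561675769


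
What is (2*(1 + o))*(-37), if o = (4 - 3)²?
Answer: -148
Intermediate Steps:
o = 1 (o = 1² = 1)
(2*(1 + o))*(-37) = (2*(1 + 1))*(-37) = (2*2)*(-37) = 4*(-37) = -148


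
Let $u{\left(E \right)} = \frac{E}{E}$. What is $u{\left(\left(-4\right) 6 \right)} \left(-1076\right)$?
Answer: $-1076$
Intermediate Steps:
$u{\left(E \right)} = 1$
$u{\left(\left(-4\right) 6 \right)} \left(-1076\right) = 1 \left(-1076\right) = -1076$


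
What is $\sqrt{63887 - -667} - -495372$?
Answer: $495372 + \sqrt{64554} \approx 4.9563 \cdot 10^{5}$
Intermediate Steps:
$\sqrt{63887 - -667} - -495372 = \sqrt{63887 + \left(-31128 + 31795\right)} + 495372 = \sqrt{63887 + 667} + 495372 = \sqrt{64554} + 495372 = 495372 + \sqrt{64554}$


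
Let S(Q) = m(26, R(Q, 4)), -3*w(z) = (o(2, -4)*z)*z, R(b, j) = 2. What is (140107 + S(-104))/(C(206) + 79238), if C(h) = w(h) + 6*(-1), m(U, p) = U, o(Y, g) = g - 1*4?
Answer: 420399/577184 ≈ 0.72836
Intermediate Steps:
o(Y, g) = -4 + g (o(Y, g) = g - 4 = -4 + g)
w(z) = 8*z**2/3 (w(z) = -(-4 - 4)*z*z/3 = -(-8*z)*z/3 = -(-8)*z**2/3 = 8*z**2/3)
S(Q) = 26
C(h) = -6 + 8*h**2/3 (C(h) = 8*h**2/3 + 6*(-1) = 8*h**2/3 - 6 = -6 + 8*h**2/3)
(140107 + S(-104))/(C(206) + 79238) = (140107 + 26)/((-6 + (8/3)*206**2) + 79238) = 140133/((-6 + (8/3)*42436) + 79238) = 140133/((-6 + 339488/3) + 79238) = 140133/(339470/3 + 79238) = 140133/(577184/3) = 140133*(3/577184) = 420399/577184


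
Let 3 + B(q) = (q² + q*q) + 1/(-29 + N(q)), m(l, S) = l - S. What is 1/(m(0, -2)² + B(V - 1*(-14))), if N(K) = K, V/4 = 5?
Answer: 5/11566 ≈ 0.00043230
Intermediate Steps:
V = 20 (V = 4*5 = 20)
B(q) = -3 + 1/(-29 + q) + 2*q² (B(q) = -3 + ((q² + q*q) + 1/(-29 + q)) = -3 + ((q² + q²) + 1/(-29 + q)) = -3 + (2*q² + 1/(-29 + q)) = -3 + (1/(-29 + q) + 2*q²) = -3 + 1/(-29 + q) + 2*q²)
1/(m(0, -2)² + B(V - 1*(-14))) = 1/((0 - 1*(-2))² + (88 - 58*(20 - 1*(-14))² - 3*(20 - 1*(-14)) + 2*(20 - 1*(-14))³)/(-29 + (20 - 1*(-14)))) = 1/((0 + 2)² + (88 - 58*(20 + 14)² - 3*(20 + 14) + 2*(20 + 14)³)/(-29 + (20 + 14))) = 1/(2² + (88 - 58*34² - 3*34 + 2*34³)/(-29 + 34)) = 1/(4 + (88 - 58*1156 - 102 + 2*39304)/5) = 1/(4 + (88 - 67048 - 102 + 78608)/5) = 1/(4 + (⅕)*11546) = 1/(4 + 11546/5) = 1/(11566/5) = 5/11566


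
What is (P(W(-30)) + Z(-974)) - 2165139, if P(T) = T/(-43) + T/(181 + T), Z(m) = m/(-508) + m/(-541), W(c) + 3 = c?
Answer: -946708082721551/437251348 ≈ -2.1651e+6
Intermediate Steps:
W(c) = -3 + c
Z(m) = -1049*m/274828 (Z(m) = m*(-1/508) + m*(-1/541) = -m/508 - m/541 = -1049*m/274828)
P(T) = -T/43 + T/(181 + T) (P(T) = T*(-1/43) + T/(181 + T) = -T/43 + T/(181 + T))
(P(W(-30)) + Z(-974)) - 2165139 = (-(-3 - 30)*(138 + (-3 - 30))/(7783 + 43*(-3 - 30)) - 1049/274828*(-974)) - 2165139 = (-1*(-33)*(138 - 33)/(7783 + 43*(-33)) + 510863/137414) - 2165139 = (-1*(-33)*105/(7783 - 1419) + 510863/137414) - 2165139 = (-1*(-33)*105/6364 + 510863/137414) - 2165139 = (-1*(-33)*1/6364*105 + 510863/137414) - 2165139 = (3465/6364 + 510863/137414) - 2165139 = 1863635821/437251348 - 2165139 = -946708082721551/437251348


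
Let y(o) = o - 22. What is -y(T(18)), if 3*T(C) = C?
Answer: 16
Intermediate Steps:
T(C) = C/3
y(o) = -22 + o
-y(T(18)) = -(-22 + (⅓)*18) = -(-22 + 6) = -1*(-16) = 16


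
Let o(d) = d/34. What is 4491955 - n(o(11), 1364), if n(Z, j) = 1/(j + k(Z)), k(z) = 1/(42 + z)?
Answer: 8816944031211/1962830 ≈ 4.4920e+6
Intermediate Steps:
o(d) = d/34 (o(d) = d*(1/34) = d/34)
n(Z, j) = 1/(j + 1/(42 + Z))
4491955 - n(o(11), 1364) = 4491955 - (42 + (1/34)*11)/(1 + 1364*(42 + (1/34)*11)) = 4491955 - (42 + 11/34)/(1 + 1364*(42 + 11/34)) = 4491955 - 1439/((1 + 1364*(1439/34))*34) = 4491955 - 1439/((1 + 981398/17)*34) = 4491955 - 1439/(981415/17*34) = 4491955 - 17*1439/(981415*34) = 4491955 - 1*1439/1962830 = 4491955 - 1439/1962830 = 8816944031211/1962830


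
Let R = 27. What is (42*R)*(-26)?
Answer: -29484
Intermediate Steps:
(42*R)*(-26) = (42*27)*(-26) = 1134*(-26) = -29484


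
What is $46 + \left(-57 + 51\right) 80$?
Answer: $-434$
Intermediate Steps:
$46 + \left(-57 + 51\right) 80 = 46 - 480 = -434$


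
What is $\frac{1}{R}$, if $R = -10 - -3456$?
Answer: $\frac{1}{3446} \approx 0.00029019$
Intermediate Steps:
$R = 3446$ ($R = -10 + 3456 = 3446$)
$\frac{1}{R} = \frac{1}{3446}$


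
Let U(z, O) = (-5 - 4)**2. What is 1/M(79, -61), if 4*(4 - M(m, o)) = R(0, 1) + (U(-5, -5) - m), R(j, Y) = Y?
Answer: 4/13 ≈ 0.30769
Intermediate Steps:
U(z, O) = 81 (U(z, O) = (-9)**2 = 81)
M(m, o) = -33/2 + m/4 (M(m, o) = 4 - (1 + (81 - m))/4 = 4 - (82 - m)/4 = 4 + (-41/2 + m/4) = -33/2 + m/4)
1/M(79, -61) = 1/(-33/2 + (1/4)*79) = 1/(-33/2 + 79/4) = 1/(13/4) = 4/13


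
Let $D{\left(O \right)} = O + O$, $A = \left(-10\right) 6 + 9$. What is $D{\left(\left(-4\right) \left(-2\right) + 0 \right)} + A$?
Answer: $-35$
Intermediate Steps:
$A = -51$ ($A = -60 + 9 = -51$)
$D{\left(O \right)} = 2 O$
$D{\left(\left(-4\right) \left(-2\right) + 0 \right)} + A = 2 \left(\left(-4\right) \left(-2\right) + 0\right) - 51 = 2 \left(8 + 0\right) - 51 = 2 \cdot 8 - 51 = 16 - 51 = -35$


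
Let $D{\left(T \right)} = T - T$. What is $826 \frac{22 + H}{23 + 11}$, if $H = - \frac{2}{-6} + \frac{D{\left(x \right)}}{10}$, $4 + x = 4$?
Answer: $\frac{27671}{51} \approx 542.57$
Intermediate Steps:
$x = 0$ ($x = -4 + 4 = 0$)
$D{\left(T \right)} = 0$
$H = \frac{1}{3}$ ($H = - \frac{2}{-6} + \frac{0}{10} = \left(-2\right) \left(- \frac{1}{6}\right) + 0 \cdot \frac{1}{10} = \frac{1}{3} + 0 = \frac{1}{3} \approx 0.33333$)
$826 \frac{22 + H}{23 + 11} = 826 \frac{22 + \frac{1}{3}}{23 + 11} = 826 \frac{67}{3 \cdot 34} = 826 \cdot \frac{67}{3} \cdot \frac{1}{34} = 826 \cdot \frac{67}{102} = \frac{27671}{51}$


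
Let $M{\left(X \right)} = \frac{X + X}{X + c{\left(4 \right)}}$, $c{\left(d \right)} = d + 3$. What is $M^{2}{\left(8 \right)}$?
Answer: $\frac{256}{225} \approx 1.1378$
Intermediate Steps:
$c{\left(d \right)} = 3 + d$
$M{\left(X \right)} = \frac{2 X}{7 + X}$ ($M{\left(X \right)} = \frac{X + X}{X + \left(3 + 4\right)} = \frac{2 X}{X + 7} = \frac{2 X}{7 + X}$)
$M^{2}{\left(8 \right)} = \left(2 \cdot 8 \frac{1}{7 + 8}\right)^{2} = \left(2 \cdot 8 \cdot \frac{1}{15}\right)^{2} = \left(\frac{16}{15}\right)^{2} = \frac{256}{225}$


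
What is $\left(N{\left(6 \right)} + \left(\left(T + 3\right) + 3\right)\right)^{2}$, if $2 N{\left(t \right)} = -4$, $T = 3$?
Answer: $49$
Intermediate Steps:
$N{\left(t \right)} = -2$ ($N{\left(t \right)} = \frac{1}{2} \left(-4\right) = -2$)
$\left(N{\left(6 \right)} + \left(\left(T + 3\right) + 3\right)\right)^{2} = \left(-2 + \left(\left(3 + 3\right) + 3\right)\right)^{2} = \left(-2 + \left(6 + 3\right)\right)^{2} = \left(-2 + 9\right)^{2} = 7^{2} = 49$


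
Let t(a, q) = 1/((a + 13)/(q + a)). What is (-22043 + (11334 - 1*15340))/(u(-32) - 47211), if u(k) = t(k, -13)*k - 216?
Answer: 164977/300851 ≈ 0.54837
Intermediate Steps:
t(a, q) = (a + q)/(13 + a) (t(a, q) = 1/((13 + a)/(a + q)) = (a + q)/(13 + a))
u(k) = -216 + k*(-13 + k)/(13 + k) (u(k) = ((k - 13)/(13 + k))*k - 216 = ((-13 + k)/(13 + k))*k - 216 = k*(-13 + k)/(13 + k) - 216 = -216 + k*(-13 + k)/(13 + k))
(-22043 + (11334 - 1*15340))/(u(-32) - 47211) = (-22043 + (11334 - 1*15340))/((-2808 + (-32)² - 229*(-32))/(13 - 32) - 47211) = (-22043 + (11334 - 15340))/((-2808 + 1024 + 7328)/(-19) - 47211) = (-22043 - 4006)/(-1/19*5544 - 47211) = -26049/(-5544/19 - 47211) = -26049/(-902553/19) = -26049*(-19/902553) = 164977/300851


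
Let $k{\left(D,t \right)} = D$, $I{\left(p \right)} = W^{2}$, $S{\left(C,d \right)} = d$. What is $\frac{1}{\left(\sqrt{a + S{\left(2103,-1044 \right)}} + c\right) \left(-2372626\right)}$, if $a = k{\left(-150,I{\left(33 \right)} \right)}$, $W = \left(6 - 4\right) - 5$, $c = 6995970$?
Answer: $\frac{i}{2372626 \left(\sqrt{1194} - 6995970 i\right)} \approx -6.0245 \cdot 10^{-14} + 2.9756 \cdot 10^{-19} i$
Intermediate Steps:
$W = -3$ ($W = 2 - 5 = -3$)
$I{\left(p \right)} = 9$ ($I{\left(p \right)} = \left(-3\right)^{2} = 9$)
$a = -150$
$\frac{1}{\left(\sqrt{a + S{\left(2103,-1044 \right)}} + c\right) \left(-2372626\right)} = \frac{1}{\left(\sqrt{-150 - 1044} + 6995970\right) \left(-2372626\right)} = \frac{1}{\sqrt{-1194} + 6995970} \left(- \frac{1}{2372626}\right) = \frac{1}{i \sqrt{1194} + 6995970} \left(- \frac{1}{2372626}\right) = \frac{1}{6995970 + i \sqrt{1194}} \left(- \frac{1}{2372626}\right) = - \frac{1}{2372626 \left(6995970 + i \sqrt{1194}\right)}$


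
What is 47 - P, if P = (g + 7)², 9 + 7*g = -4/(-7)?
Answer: 32191/2401 ≈ 13.407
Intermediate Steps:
g = -59/49 (g = -9/7 + (-4/(-7))/7 = -9/7 + (-4*(-⅐))/7 = -9/7 + (⅐)*(4/7) = -9/7 + 4/49 = -59/49 ≈ -1.2041)
P = 80656/2401 (P = (-59/49 + 7)² = (284/49)² = 80656/2401 ≈ 33.593)
47 - P = 47 - 1*80656/2401 = 47 - 80656/2401 = 32191/2401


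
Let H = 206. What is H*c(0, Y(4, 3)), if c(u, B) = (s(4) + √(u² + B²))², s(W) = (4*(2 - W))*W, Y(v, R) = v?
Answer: 161504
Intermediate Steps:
s(W) = W*(8 - 4*W) (s(W) = (8 - 4*W)*W = W*(8 - 4*W))
c(u, B) = (-32 + √(B² + u²))² (c(u, B) = (4*4*(2 - 1*4) + √(u² + B²))² = (4*4*(2 - 4) + √(B² + u²))² = (4*4*(-2) + √(B² + u²))² = (-32 + √(B² + u²))²)
H*c(0, Y(4, 3)) = 206*(-32 + √(4² + 0²))² = 206*(-32 + √(16 + 0))² = 206*(-32 + √16)² = 206*(-32 + 4)² = 206*(-28)² = 206*784 = 161504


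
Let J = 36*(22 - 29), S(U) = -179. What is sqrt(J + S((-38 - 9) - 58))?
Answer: I*sqrt(431) ≈ 20.761*I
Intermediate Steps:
J = -252 (J = 36*(-7) = -252)
sqrt(J + S((-38 - 9) - 58)) = sqrt(-252 - 179) = sqrt(-431) = I*sqrt(431)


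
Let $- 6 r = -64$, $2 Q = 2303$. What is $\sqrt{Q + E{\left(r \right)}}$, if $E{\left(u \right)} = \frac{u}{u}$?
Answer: $\frac{\sqrt{4610}}{2} \approx 33.948$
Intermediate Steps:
$Q = \frac{2303}{2}$ ($Q = \frac{1}{2} \cdot 2303 = \frac{2303}{2} \approx 1151.5$)
$r = \frac{32}{3}$ ($r = \left(- \frac{1}{6}\right) \left(-64\right) = \frac{32}{3} \approx 10.667$)
$E{\left(u \right)} = 1$
$\sqrt{Q + E{\left(r \right)}} = \sqrt{\frac{2303}{2} + 1} = \sqrt{\frac{2305}{2}} = \frac{\sqrt{4610}}{2}$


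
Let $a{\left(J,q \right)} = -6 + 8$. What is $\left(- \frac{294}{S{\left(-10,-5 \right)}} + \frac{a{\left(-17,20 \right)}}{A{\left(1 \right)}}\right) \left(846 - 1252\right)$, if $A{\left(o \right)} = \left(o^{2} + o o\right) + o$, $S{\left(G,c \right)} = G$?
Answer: $- \frac{183106}{15} \approx -12207.0$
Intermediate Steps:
$a{\left(J,q \right)} = 2$
$A{\left(o \right)} = o + 2 o^{2}$ ($A{\left(o \right)} = \left(o^{2} + o^{2}\right) + o = 2 o^{2} + o = o + 2 o^{2}$)
$\left(- \frac{294}{S{\left(-10,-5 \right)}} + \frac{a{\left(-17,20 \right)}}{A{\left(1 \right)}}\right) \left(846 - 1252\right) = \left(- \frac{294}{-10} + \frac{2}{1 \left(1 + 2 \cdot 1\right)}\right) \left(846 - 1252\right) = \left(\left(-294\right) \left(- \frac{1}{10}\right) + \frac{2}{1 \left(1 + 2\right)}\right) \left(-406\right) = \left(\frac{147}{5} + \frac{2}{1 \cdot 3}\right) \left(-406\right) = \left(\frac{147}{5} + \frac{2}{3}\right) \left(-406\right) = \frac{451}{15} \left(-406\right) = - \frac{183106}{15}$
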